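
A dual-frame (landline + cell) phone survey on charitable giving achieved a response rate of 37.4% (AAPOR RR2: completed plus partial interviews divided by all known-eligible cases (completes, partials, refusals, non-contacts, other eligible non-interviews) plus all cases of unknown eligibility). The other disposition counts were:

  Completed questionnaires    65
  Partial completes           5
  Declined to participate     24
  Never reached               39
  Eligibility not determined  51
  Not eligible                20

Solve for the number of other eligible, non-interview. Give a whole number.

3

Num: 65 + 5 = 70
RR2 = 70 / D = 0.374
D = 70 / 0.374 = 187.2
Remaining denominator categories sum to 184
other eligible, non-interview = 187.2 − 184 ≈ 3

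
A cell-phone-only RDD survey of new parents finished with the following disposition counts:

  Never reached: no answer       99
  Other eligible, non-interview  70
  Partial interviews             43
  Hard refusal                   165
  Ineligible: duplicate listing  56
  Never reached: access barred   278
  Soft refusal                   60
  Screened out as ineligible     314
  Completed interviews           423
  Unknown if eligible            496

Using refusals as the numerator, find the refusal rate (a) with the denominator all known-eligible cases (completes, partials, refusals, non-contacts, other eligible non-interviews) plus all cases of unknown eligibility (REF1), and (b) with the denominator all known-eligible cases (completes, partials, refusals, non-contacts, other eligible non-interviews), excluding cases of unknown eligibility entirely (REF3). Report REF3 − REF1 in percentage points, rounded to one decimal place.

6.0

Refusals = 165 + 60 = 225
Never reached = 99 + 278 = 377
Not eligible = 314 + 56 = 370
Num → 225
Base → 423 + 43 + 225 + 377 + 70 + 496 = 1634
REF1 = 225 / 1634 = 0.1377
Base → 423 + 43 + 225 + 377 + 70 = 1138
REF3 = 225 / 1138 = 0.1977
Difference = 19.77 − 13.77 = 6.00 percentage points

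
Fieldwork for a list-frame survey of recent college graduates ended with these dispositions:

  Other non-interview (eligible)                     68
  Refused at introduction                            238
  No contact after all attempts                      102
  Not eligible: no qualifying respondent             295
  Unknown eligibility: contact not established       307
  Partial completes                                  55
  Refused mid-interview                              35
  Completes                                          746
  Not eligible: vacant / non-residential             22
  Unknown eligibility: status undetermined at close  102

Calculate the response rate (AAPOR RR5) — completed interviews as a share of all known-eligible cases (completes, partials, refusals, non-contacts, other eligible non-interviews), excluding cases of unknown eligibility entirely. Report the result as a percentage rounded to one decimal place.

Refusals = 238 + 35 = 273
Undetermined eligibility = 307 + 102 = 409
Out of scope = 295 + 22 = 317
Num → 746
Denominator → 746 + 55 + 273 + 102 + 68 = 1244
RR5 = 746 / 1244 = 0.5997

60.0%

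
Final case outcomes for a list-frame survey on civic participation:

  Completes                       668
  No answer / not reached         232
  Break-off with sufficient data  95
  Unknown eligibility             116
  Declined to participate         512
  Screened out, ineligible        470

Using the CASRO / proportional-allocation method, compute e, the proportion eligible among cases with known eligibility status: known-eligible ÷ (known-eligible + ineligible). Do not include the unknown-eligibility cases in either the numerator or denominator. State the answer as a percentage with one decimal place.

Known eligible = 668 + 95 + 512 + 232 = 1507
e = 1507 / (1507 + 470) = 1507 / 1977 = 0.7623

76.2%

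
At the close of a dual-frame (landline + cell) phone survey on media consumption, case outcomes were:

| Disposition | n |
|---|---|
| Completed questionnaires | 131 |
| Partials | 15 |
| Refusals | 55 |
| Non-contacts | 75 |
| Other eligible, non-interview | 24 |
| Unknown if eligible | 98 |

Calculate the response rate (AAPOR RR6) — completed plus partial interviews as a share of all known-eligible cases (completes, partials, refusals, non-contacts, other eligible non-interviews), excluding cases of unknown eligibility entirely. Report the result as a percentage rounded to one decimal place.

Top = 131 + 15 = 146
Denominator = 131 + 15 + 55 + 75 + 24 = 300
RR6 = 146 / 300 = 0.4867

48.7%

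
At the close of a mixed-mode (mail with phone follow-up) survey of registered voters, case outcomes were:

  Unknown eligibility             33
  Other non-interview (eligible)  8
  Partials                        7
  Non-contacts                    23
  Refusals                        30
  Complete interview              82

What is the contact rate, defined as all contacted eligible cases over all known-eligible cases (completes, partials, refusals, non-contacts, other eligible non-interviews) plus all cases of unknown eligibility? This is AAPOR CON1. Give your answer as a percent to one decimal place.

69.4%

Numerator = 82 + 7 + 30 + 8 = 127
Denominator = 82 + 7 + 30 + 23 + 8 + 33 = 183
CON1 = 127 / 183 = 0.6940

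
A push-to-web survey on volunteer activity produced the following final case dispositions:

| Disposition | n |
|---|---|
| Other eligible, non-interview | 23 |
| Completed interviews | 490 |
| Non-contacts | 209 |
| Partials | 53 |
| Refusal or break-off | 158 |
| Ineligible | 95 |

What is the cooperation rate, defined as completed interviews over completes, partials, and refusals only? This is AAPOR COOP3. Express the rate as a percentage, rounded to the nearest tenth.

Top = 490
Denominator = 490 + 53 + 158 = 701
COOP3 = 490 / 701 = 0.6990

69.9%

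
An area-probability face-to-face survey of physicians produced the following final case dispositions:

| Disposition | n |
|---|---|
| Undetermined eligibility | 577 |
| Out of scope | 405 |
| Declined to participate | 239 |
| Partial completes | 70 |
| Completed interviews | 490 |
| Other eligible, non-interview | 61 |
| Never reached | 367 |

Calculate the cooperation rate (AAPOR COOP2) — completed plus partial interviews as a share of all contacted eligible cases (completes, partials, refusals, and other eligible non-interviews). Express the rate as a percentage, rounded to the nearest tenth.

Numerator: 490 + 70 = 560
Denom: 490 + 70 + 239 + 61 = 860
COOP2 = 560 / 860 = 0.6512

65.1%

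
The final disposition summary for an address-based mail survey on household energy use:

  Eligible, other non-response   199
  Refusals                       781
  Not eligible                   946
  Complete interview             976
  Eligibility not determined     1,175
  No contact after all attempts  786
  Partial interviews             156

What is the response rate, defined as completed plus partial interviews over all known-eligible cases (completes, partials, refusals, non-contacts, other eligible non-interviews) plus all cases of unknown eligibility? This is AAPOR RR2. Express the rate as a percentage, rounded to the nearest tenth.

Numerator = 976 + 156 = 1132
Denom = 976 + 156 + 781 + 786 + 199 + 1175 = 4073
RR2 = 1132 / 4073 = 0.2779

27.8%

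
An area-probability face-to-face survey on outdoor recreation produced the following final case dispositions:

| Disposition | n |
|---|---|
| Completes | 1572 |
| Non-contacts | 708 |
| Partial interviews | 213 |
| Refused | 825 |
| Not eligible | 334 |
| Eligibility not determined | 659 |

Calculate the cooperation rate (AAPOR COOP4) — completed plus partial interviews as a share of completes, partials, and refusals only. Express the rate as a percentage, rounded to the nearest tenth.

Top = 1572 + 213 = 1785
Denom = 1572 + 213 + 825 = 2610
COOP4 = 1785 / 2610 = 0.6839

68.4%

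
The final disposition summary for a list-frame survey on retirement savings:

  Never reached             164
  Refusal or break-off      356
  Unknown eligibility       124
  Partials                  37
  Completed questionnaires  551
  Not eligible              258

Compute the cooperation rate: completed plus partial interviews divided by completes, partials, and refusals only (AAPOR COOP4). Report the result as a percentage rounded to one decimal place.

Numerator → 551 + 37 = 588
Denom → 551 + 37 + 356 = 944
COOP4 = 588 / 944 = 0.6229

62.3%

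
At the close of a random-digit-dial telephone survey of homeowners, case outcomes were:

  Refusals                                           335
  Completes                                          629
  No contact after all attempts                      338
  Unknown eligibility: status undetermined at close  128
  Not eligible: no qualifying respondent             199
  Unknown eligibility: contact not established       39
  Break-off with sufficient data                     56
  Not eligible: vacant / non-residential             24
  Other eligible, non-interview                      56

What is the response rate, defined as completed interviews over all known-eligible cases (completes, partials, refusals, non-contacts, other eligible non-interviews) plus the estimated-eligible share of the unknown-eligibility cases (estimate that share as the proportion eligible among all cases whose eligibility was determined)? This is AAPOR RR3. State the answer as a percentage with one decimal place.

Unknown if eligible = 39 + 128 = 167
Screened out, ineligible = 199 + 24 = 223
Top = 629
Known eligible = 629 + 56 + 335 + 338 + 56 = 1414
e = 1414 / (1414 + 223) = 1414 / 1637 = 0.8638
e × U = 0.8638 × 167 = 144.25
Base = 1414 + 144.25 = 1558.25
RR3 = 629 / 1558.25 = 0.4037

40.4%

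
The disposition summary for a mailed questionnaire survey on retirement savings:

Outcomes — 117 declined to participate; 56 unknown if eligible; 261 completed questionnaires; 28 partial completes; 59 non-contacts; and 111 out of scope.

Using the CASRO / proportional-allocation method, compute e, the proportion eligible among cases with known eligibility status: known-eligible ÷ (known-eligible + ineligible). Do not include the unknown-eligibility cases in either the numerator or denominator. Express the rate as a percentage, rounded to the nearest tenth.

Eligible (known): 261 + 28 + 117 + 59 = 465
e = 465 / (465 + 111) = 465 / 576 = 0.8073

80.7%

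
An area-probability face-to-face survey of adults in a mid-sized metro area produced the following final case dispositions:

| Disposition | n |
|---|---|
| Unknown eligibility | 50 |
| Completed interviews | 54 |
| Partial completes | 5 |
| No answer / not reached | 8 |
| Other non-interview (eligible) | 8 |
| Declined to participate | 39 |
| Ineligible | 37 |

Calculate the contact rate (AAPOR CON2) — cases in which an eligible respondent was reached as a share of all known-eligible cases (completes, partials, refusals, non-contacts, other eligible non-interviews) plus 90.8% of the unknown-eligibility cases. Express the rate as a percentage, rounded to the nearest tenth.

Top → 54 + 5 + 39 + 8 = 106
Known eligible → 54 + 5 + 39 + 8 + 8 = 114
Estimated eligible among unknowns → 0.9080 × 50 = 45.40
Base → 114 + 45.40 = 159.40
CON2 = 106 / 159.40 = 0.6650

66.5%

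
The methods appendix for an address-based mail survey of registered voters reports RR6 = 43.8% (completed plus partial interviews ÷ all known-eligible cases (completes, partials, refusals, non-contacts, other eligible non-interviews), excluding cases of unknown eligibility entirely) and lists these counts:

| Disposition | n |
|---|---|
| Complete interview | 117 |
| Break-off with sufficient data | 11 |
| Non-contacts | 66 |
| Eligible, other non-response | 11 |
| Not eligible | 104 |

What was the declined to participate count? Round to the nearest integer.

87

Top = 117 + 11 = 128
RR6 = 128 / D = 0.438
D = 128 / 0.438 = 292.2
Remaining denominator categories sum to 205
declined to participate = 292.2 − 205 ≈ 87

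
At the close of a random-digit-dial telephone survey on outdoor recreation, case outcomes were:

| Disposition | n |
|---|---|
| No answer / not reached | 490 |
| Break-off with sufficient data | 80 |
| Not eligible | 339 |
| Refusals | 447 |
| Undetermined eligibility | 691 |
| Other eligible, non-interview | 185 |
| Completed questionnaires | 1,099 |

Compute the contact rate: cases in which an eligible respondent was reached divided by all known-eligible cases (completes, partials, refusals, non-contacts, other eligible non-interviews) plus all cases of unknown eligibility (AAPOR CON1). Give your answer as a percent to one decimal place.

Num: 1099 + 80 + 447 + 185 = 1811
Base: 1099 + 80 + 447 + 490 + 185 + 691 = 2992
CON1 = 1811 / 2992 = 0.6053

60.5%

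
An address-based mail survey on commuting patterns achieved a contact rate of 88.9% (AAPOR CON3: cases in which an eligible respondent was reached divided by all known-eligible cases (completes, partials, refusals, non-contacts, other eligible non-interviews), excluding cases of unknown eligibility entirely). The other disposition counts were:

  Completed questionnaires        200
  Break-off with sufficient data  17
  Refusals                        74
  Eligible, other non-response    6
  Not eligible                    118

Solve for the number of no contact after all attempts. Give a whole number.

37

Numerator → 200 + 17 + 74 + 6 = 297
CON3 = 297 / D = 0.889
D = 297 / 0.889 = 334.1
Other denominator terms total 297
no contact after all attempts = 334.1 − 297 ≈ 37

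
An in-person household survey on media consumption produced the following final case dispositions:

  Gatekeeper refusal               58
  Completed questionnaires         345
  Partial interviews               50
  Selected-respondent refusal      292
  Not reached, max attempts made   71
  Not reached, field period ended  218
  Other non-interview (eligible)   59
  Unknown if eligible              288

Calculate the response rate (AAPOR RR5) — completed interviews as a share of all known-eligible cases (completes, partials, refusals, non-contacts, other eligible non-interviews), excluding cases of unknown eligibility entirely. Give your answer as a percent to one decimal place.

31.6%

Refusal or break-off = 58 + 292 = 350
Non-contacts = 218 + 71 = 289
Num: 345
Denom: 345 + 50 + 350 + 289 + 59 = 1093
RR5 = 345 / 1093 = 0.3156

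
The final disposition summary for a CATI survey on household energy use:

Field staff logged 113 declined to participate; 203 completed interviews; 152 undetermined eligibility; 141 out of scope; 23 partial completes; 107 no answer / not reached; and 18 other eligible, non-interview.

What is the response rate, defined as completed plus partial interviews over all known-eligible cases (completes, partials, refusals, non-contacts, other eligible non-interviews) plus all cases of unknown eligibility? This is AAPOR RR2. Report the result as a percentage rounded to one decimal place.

Numerator → 203 + 23 = 226
Denominator → 203 + 23 + 113 + 107 + 18 + 152 = 616
RR2 = 226 / 616 = 0.3669

36.7%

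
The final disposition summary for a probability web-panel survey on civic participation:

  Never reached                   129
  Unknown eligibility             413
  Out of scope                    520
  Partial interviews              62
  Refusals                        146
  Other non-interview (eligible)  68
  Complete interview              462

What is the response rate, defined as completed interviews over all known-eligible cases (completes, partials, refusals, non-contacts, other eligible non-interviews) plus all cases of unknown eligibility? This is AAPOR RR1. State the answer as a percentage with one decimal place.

36.1%

Numerator → 462
Denom → 462 + 62 + 146 + 129 + 68 + 413 = 1280
RR1 = 462 / 1280 = 0.3609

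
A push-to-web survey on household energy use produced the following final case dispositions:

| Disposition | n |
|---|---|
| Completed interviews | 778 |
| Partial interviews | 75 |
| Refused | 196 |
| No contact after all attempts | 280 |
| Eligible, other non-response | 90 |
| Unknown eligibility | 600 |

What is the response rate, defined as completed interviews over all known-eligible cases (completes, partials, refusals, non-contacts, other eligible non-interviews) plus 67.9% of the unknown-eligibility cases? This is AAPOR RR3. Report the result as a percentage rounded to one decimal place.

42.6%

Num = 778
Eligible (known) = 778 + 75 + 196 + 280 + 90 = 1419
Estimated eligible among unknowns = 0.6790 × 600 = 407.40
Base = 1419 + 407.40 = 1826.40
RR3 = 778 / 1826.40 = 0.4260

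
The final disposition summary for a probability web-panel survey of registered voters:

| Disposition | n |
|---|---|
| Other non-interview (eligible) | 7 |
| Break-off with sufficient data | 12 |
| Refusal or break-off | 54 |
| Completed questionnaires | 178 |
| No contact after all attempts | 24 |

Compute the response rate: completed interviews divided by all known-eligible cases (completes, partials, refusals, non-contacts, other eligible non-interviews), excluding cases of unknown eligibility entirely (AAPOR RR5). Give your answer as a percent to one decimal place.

64.7%

Top → 178
Base → 178 + 12 + 54 + 24 + 7 = 275
RR5 = 178 / 275 = 0.6473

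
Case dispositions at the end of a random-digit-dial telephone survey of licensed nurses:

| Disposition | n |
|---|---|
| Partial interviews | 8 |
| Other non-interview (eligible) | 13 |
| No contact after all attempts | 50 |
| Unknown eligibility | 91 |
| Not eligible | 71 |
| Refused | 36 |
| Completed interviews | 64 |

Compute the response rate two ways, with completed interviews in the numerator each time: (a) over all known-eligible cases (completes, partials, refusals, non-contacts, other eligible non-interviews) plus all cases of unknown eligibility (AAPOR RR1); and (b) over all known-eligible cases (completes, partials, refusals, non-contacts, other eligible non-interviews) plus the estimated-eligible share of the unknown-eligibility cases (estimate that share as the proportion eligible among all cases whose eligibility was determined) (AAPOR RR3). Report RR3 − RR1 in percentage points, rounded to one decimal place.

Top → 64
Denom → 64 + 8 + 36 + 50 + 13 + 91 = 262
RR1 = 64 / 262 = 0.2443
Known eligible → 64 + 8 + 36 + 50 + 13 = 171
e = 171 / (171 + 71) = 171 / 242 = 0.7066
Eligible share of unknowns → 0.7066 × 91 = 64.30
Denom → 171 + 64.30 = 235.30
RR3 = 64 / 235.30 = 0.2720
Difference = 27.20 − 24.43 = 2.77 percentage points

2.8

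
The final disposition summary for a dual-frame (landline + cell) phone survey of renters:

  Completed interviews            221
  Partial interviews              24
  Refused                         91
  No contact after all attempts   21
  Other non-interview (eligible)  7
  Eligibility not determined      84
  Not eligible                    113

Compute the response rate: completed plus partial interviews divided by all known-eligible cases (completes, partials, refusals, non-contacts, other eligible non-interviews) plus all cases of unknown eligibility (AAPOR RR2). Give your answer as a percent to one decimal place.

Top → 221 + 24 = 245
Denominator → 221 + 24 + 91 + 21 + 7 + 84 = 448
RR2 = 245 / 448 = 0.5469

54.7%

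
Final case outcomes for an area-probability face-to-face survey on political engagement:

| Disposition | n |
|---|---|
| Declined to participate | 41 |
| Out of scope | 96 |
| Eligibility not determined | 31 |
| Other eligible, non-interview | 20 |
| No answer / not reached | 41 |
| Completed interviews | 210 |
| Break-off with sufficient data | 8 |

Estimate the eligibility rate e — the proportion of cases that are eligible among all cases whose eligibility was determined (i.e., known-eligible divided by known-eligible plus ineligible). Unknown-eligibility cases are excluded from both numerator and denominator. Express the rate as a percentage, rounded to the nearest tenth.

Known eligible → 210 + 8 + 41 + 41 + 20 = 320
e = 320 / (320 + 96) = 320 / 416 = 0.7692

76.9%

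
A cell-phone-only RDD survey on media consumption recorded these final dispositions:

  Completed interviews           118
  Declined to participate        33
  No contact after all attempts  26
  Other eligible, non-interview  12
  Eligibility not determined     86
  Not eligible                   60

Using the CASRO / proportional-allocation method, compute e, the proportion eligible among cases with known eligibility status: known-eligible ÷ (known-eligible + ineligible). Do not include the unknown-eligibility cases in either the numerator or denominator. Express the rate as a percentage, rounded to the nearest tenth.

75.9%

Eligible (known): 118 + 33 + 26 + 12 = 189
e = 189 / (189 + 60) = 189 / 249 = 0.7590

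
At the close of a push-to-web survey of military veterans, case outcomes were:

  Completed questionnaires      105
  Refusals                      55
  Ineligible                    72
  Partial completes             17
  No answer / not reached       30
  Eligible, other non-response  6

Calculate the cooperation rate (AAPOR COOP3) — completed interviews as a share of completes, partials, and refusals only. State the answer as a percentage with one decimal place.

59.3%

Top → 105
Denom → 105 + 17 + 55 = 177
COOP3 = 105 / 177 = 0.5932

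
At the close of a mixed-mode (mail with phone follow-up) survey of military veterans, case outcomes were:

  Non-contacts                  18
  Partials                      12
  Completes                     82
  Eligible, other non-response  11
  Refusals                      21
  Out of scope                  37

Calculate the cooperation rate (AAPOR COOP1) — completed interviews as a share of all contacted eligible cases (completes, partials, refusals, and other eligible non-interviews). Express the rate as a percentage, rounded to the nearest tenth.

65.1%

Numerator: 82
Denominator: 82 + 12 + 21 + 11 = 126
COOP1 = 82 / 126 = 0.6508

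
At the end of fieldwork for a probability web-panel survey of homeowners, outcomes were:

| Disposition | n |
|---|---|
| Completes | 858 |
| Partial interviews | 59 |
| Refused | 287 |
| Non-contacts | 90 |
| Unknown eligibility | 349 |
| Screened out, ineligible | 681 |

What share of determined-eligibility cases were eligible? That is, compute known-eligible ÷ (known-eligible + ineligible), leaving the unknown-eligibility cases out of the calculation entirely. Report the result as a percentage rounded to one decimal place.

Eligible (known) → 858 + 59 + 287 + 90 = 1294
e = 1294 / (1294 + 681) = 1294 / 1975 = 0.6552

65.5%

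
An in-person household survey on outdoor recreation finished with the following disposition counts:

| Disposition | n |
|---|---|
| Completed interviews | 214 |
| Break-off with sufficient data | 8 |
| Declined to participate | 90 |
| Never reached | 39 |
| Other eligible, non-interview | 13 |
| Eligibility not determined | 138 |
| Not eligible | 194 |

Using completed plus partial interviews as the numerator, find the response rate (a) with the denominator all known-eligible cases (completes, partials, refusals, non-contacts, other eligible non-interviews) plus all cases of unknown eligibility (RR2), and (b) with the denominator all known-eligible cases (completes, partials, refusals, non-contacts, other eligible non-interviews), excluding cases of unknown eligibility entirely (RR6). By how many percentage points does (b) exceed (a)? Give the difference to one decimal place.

16.8

Top → 214 + 8 = 222
Denom → 214 + 8 + 90 + 39 + 13 + 138 = 502
RR2 = 222 / 502 = 0.4422
Denom → 214 + 8 + 90 + 39 + 13 = 364
RR6 = 222 / 364 = 0.6099
Difference = 60.99 − 44.22 = 16.77 percentage points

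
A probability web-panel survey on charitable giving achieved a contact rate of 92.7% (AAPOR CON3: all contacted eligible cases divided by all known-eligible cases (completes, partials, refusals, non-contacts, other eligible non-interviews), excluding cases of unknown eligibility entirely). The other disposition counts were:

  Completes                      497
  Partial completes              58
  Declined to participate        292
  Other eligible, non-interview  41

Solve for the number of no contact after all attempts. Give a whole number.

Top: 497 + 58 + 292 + 41 = 888
CON3 = 888 / D = 0.927
D = 888 / 0.927 = 957.9
Remaining denominator categories sum to 888
no contact after all attempts = 957.9 − 888 ≈ 70

70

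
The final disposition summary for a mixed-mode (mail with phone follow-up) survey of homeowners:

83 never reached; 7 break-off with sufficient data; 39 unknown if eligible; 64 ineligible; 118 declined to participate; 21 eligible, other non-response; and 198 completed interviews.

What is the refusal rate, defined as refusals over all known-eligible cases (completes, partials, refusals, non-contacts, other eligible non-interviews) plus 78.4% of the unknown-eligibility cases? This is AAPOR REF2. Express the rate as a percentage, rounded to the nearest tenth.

Num = 118
Determined eligible = 198 + 7 + 118 + 83 + 21 = 427
Estimated eligible among unknowns = 0.7840 × 39 = 30.58
Base = 427 + 30.58 = 457.58
REF2 = 118 / 457.58 = 0.2579

25.8%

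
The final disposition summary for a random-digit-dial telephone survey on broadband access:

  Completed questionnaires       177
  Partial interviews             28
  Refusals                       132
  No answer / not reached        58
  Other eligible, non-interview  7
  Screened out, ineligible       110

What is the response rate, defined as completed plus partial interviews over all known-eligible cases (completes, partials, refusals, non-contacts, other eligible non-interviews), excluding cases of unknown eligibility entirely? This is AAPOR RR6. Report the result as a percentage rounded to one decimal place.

Num: 177 + 28 = 205
Denom: 177 + 28 + 132 + 58 + 7 = 402
RR6 = 205 / 402 = 0.5100

51.0%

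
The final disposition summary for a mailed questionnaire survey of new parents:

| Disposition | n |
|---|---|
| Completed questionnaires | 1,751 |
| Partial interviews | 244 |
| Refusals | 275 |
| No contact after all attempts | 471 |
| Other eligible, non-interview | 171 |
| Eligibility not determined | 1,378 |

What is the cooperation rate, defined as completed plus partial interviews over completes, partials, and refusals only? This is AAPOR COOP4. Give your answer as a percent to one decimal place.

Numerator = 1751 + 244 = 1995
Denominator = 1751 + 244 + 275 = 2270
COOP4 = 1995 / 2270 = 0.8789

87.9%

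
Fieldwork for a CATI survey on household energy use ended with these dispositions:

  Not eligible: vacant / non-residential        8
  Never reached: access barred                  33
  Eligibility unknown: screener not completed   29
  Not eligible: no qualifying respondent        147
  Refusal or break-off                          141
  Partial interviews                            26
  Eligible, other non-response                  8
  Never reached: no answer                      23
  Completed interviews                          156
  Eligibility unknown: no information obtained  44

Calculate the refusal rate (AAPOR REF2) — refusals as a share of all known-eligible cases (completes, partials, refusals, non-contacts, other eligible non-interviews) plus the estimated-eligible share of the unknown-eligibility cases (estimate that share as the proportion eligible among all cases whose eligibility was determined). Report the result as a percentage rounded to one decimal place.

Non-contacts = 23 + 33 = 56
Unknown if eligible = 29 + 44 = 73
Out of scope = 147 + 8 = 155
Top = 141
Determined eligible = 156 + 26 + 141 + 56 + 8 = 387
e = 387 / (387 + 155) = 387 / 542 = 0.7140
e × U = 0.7140 × 73 = 52.12
Base = 387 + 52.12 = 439.12
REF2 = 141 / 439.12 = 0.3211

32.1%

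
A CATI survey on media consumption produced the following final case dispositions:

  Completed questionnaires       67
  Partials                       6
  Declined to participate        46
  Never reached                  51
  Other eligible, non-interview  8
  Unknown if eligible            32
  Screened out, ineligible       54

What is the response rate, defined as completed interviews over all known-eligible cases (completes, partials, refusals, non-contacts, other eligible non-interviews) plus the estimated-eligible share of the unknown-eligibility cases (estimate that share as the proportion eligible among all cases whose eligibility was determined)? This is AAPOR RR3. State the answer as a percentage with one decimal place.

33.1%

Num = 67
Known eligible = 67 + 6 + 46 + 51 + 8 = 178
e = 178 / (178 + 54) = 178 / 232 = 0.7672
Estimated eligible among unknowns = 0.7672 × 32 = 24.55
Denom = 178 + 24.55 = 202.55
RR3 = 67 / 202.55 = 0.3308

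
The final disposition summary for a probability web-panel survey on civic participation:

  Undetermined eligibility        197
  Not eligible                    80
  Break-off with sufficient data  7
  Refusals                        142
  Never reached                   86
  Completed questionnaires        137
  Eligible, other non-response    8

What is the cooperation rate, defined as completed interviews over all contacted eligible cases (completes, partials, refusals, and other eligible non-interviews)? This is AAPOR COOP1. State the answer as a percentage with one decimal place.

46.6%

Num: 137
Denominator: 137 + 7 + 142 + 8 = 294
COOP1 = 137 / 294 = 0.4660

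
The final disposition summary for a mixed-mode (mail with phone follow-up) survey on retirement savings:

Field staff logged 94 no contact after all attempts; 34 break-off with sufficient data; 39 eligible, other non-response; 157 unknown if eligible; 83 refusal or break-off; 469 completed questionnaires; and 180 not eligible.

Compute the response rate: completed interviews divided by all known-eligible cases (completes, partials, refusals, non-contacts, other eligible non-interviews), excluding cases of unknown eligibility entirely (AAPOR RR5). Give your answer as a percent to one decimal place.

Num: 469
Base: 469 + 34 + 83 + 94 + 39 = 719
RR5 = 469 / 719 = 0.6523

65.2%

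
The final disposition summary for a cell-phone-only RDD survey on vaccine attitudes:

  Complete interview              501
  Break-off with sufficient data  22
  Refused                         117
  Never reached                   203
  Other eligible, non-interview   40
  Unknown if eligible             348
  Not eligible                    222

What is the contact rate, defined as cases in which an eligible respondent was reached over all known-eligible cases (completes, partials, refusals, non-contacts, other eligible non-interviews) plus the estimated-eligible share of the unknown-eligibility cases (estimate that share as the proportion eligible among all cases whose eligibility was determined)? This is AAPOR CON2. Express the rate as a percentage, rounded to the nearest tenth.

Num → 501 + 22 + 117 + 40 = 680
Eligible (known) → 501 + 22 + 117 + 203 + 40 = 883
e = 883 / (883 + 222) = 883 / 1105 = 0.7991
Eligible share of unknowns → 0.7991 × 348 = 278.09
Base → 883 + 278.09 = 1161.09
CON2 = 680 / 1161.09 = 0.5857

58.6%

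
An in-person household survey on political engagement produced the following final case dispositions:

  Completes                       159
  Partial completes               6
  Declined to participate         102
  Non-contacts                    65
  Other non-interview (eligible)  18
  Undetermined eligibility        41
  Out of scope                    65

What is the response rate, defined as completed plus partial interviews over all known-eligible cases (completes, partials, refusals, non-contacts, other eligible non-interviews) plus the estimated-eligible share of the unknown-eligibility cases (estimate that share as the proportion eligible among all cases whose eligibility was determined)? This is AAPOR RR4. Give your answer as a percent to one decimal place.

42.9%

Num: 159 + 6 = 165
Eligible (known): 159 + 6 + 102 + 65 + 18 = 350
e = 350 / (350 + 65) = 350 / 415 = 0.8434
e × U: 0.8434 × 41 = 34.58
Base: 350 + 34.58 = 384.58
RR4 = 165 / 384.58 = 0.4290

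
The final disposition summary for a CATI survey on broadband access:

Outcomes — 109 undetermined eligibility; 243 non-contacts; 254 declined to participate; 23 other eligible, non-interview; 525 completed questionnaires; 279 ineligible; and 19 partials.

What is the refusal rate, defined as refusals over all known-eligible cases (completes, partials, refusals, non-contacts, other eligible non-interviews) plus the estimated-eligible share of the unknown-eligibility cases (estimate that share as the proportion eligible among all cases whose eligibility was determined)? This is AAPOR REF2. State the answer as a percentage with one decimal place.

22.1%

Numerator = 254
Determined eligible = 525 + 19 + 254 + 243 + 23 = 1064
e = 1064 / (1064 + 279) = 1064 / 1343 = 0.7923
Estimated eligible among unknowns = 0.7923 × 109 = 86.36
Base = 1064 + 86.36 = 1150.36
REF2 = 254 / 1150.36 = 0.2208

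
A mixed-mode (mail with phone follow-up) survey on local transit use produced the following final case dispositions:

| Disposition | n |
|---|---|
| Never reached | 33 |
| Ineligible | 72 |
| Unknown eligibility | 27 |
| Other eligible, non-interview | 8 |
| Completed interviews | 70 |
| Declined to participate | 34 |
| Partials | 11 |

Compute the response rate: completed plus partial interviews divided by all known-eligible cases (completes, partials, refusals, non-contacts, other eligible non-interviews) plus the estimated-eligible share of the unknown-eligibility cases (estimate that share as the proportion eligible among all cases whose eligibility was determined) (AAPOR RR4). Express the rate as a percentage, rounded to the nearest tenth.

Top: 70 + 11 = 81
Determined eligible: 70 + 11 + 34 + 33 + 8 = 156
e = 156 / (156 + 72) = 156 / 228 = 0.6842
e × U: 0.6842 × 27 = 18.47
Denominator: 156 + 18.47 = 174.47
RR4 = 81 / 174.47 = 0.4643

46.4%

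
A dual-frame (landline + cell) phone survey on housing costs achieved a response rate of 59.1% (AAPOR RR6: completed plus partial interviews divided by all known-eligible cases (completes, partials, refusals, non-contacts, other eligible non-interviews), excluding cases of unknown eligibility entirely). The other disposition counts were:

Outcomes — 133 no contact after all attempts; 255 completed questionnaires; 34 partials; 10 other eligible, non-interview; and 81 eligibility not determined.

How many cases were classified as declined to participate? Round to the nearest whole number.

57

Top: 255 + 34 = 289
RR6 = 289 / D = 0.591
D = 289 / 0.591 = 489.0
Other denominator terms total 432
declined to participate = 489.0 − 432 ≈ 57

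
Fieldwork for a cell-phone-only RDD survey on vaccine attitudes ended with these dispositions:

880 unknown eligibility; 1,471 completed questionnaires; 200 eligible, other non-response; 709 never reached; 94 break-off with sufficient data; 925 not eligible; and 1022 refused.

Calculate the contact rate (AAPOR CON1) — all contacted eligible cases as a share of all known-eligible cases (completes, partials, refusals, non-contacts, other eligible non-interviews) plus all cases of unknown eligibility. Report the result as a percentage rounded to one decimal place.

63.7%

Top → 1471 + 94 + 1022 + 200 = 2787
Base → 1471 + 94 + 1022 + 709 + 200 + 880 = 4376
CON1 = 2787 / 4376 = 0.6369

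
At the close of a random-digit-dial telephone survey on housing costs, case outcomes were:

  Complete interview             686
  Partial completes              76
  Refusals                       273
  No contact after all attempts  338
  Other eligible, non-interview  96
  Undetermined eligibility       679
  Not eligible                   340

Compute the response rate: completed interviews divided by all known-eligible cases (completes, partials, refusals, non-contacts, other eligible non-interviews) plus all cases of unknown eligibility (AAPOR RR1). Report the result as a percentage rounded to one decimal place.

31.9%

Top: 686
Denominator: 686 + 76 + 273 + 338 + 96 + 679 = 2148
RR1 = 686 / 2148 = 0.3194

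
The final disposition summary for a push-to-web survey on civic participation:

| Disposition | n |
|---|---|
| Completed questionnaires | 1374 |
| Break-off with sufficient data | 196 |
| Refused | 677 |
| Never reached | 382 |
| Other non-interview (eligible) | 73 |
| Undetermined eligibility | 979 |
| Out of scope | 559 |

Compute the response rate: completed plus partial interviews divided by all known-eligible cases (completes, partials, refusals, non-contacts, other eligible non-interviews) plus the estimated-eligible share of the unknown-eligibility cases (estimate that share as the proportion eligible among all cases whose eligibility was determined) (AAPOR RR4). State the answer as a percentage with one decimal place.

44.7%

Num → 1374 + 196 = 1570
Determined eligible → 1374 + 196 + 677 + 382 + 73 = 2702
e = 2702 / (2702 + 559) = 2702 / 3261 = 0.8286
Eligible share of unknowns → 0.8286 × 979 = 811.20
Denom → 2702 + 811.20 = 3513.20
RR4 = 1570 / 3513.20 = 0.4469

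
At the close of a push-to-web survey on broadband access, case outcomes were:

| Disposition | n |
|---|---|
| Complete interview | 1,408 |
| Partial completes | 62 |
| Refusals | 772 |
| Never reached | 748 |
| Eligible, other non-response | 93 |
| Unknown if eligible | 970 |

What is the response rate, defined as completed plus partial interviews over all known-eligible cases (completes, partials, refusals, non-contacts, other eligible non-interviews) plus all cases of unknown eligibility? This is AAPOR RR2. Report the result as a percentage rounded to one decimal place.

36.3%

Top = 1408 + 62 = 1470
Denominator = 1408 + 62 + 772 + 748 + 93 + 970 = 4053
RR2 = 1470 / 4053 = 0.3627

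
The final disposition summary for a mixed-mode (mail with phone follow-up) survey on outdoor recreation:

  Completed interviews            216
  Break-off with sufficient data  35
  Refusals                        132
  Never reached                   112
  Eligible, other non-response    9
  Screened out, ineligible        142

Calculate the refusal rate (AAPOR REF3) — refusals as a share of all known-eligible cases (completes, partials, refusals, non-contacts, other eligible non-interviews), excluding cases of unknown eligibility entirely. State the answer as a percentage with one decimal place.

26.2%

Num: 132
Base: 216 + 35 + 132 + 112 + 9 = 504
REF3 = 132 / 504 = 0.2619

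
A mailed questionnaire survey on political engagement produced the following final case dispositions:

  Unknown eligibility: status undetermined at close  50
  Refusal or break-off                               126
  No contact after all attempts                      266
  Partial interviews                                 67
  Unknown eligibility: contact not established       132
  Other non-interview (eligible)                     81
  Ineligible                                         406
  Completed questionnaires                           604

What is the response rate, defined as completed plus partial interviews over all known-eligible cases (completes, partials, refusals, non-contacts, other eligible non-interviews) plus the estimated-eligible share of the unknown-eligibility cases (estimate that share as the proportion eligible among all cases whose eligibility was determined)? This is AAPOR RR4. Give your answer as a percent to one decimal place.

Undetermined eligibility = 132 + 50 = 182
Numerator = 604 + 67 = 671
Eligible (known) = 604 + 67 + 126 + 266 + 81 = 1144
e = 1144 / (1144 + 406) = 1144 / 1550 = 0.7381
Eligible share of unknowns = 0.7381 × 182 = 134.33
Denominator = 1144 + 134.33 = 1278.33
RR4 = 671 / 1278.33 = 0.5249

52.5%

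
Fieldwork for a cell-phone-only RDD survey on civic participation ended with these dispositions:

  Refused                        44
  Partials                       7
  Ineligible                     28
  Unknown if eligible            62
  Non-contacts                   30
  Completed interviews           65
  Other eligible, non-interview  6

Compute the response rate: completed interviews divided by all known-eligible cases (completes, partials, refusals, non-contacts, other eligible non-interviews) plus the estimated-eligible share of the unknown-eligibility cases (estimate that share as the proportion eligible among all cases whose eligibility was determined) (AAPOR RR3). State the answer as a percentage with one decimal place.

31.8%

Num → 65
Determined eligible → 65 + 7 + 44 + 30 + 6 = 152
e = 152 / (152 + 28) = 152 / 180 = 0.8444
Estimated eligible among unknowns → 0.8444 × 62 = 52.35
Denominator → 152 + 52.35 = 204.35
RR3 = 65 / 204.35 = 0.3181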